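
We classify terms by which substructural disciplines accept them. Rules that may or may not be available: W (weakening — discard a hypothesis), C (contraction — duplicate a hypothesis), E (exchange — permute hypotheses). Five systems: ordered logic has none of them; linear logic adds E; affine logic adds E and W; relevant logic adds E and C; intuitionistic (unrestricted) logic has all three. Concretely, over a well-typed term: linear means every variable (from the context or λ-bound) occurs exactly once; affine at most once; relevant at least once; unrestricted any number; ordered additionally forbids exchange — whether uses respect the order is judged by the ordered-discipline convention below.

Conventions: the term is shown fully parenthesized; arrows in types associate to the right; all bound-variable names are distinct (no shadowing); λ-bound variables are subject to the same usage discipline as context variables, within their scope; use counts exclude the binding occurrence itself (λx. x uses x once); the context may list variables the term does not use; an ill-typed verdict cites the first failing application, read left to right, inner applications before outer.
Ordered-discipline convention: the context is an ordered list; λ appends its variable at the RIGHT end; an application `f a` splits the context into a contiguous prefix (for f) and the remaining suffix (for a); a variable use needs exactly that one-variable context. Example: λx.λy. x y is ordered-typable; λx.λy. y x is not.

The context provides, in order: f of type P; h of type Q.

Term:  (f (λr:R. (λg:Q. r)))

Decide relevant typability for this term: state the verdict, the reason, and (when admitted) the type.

no — fails simple typing
counts: f: 1×, h: 0×, r [bound]: 1×, g [bound]: 0×
uses in reading order: f, r
typing: ill-typed: applying a non-function (P)
summary: ordered ✗ | linear ✗ | affine ✗ | relevant ✗ | unrestricted ✗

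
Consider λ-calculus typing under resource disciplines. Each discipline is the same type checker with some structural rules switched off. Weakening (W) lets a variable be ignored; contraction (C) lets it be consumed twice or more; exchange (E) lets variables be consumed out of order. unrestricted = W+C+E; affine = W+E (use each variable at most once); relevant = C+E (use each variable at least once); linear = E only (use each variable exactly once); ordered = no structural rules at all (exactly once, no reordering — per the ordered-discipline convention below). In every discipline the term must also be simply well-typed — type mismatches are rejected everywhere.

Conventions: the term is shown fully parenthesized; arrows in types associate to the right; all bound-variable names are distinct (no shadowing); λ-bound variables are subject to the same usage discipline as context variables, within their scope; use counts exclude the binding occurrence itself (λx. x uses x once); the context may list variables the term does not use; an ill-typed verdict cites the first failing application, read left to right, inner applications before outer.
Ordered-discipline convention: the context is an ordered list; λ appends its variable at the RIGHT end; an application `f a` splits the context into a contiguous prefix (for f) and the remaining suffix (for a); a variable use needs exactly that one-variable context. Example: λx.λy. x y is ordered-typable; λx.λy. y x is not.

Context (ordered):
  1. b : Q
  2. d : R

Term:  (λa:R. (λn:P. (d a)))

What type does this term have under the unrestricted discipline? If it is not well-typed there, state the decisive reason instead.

not well-typed under unrestricted — not simply typable
counts: b=0, d=1, a (bound)=1, n (bound)=0
use order (left to right): d, a
typing: ill-typed: can't apply a value of type R
all disciplines: ordered ✗, linear ✗, affine ✗, relevant ✗, unrestricted ✗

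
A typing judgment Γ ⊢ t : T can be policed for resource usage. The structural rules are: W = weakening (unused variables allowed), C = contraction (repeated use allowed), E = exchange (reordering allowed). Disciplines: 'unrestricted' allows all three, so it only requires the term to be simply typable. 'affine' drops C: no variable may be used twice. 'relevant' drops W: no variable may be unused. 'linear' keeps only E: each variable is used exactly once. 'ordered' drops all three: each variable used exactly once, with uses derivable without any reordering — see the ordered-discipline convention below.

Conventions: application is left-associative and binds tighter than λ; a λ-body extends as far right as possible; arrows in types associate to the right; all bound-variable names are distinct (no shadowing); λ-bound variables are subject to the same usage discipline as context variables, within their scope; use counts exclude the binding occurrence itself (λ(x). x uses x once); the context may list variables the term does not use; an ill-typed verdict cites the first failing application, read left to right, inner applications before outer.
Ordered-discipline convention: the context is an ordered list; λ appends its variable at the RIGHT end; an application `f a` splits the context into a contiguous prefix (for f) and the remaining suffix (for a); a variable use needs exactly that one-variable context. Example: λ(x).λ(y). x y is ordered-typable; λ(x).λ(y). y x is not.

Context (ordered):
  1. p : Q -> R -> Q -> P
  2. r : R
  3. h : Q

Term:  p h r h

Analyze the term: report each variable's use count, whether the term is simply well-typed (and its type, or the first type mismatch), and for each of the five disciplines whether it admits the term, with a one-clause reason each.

use counts: p: 1, r: 1, h: 2
left-to-right use order: p, h, r, h
typing: ✓ — P
ordered: ✗, h ×2 used more than once (contraction)
linear: ✗, h ×2 used more than once (contraction)
affine: ✗, h ×2 used more than once (contraction)
relevant: ✓, every one of p, r, h appears
unrestricted: ✓, simply typable at P; W, C, E all held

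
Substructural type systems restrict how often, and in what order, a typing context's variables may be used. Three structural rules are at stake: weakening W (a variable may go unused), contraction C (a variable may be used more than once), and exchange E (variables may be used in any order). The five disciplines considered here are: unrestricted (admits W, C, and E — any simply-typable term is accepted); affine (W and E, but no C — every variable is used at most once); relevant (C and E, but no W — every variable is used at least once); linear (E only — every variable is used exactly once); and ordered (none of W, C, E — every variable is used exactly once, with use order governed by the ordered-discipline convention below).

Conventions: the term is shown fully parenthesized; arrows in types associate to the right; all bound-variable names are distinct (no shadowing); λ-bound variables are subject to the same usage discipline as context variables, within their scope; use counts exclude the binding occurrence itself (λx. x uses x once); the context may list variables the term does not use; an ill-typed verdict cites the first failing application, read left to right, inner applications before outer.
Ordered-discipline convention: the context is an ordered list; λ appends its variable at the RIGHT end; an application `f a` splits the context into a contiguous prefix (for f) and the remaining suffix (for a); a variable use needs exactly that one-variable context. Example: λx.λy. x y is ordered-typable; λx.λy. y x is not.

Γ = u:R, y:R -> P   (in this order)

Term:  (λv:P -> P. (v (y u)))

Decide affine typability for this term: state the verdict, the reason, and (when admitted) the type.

yes — none of u, y, v used more than once; term : (P -> P) -> P
usage: u: 1×, y: 1×, v [bound]: 1×
order of uses: v, y, u
typing: ✓ — (P -> P) -> P
across the five disciplines: ordered ✗ | linear ✓ | affine ✓ | relevant ✓ | unrestricted ✓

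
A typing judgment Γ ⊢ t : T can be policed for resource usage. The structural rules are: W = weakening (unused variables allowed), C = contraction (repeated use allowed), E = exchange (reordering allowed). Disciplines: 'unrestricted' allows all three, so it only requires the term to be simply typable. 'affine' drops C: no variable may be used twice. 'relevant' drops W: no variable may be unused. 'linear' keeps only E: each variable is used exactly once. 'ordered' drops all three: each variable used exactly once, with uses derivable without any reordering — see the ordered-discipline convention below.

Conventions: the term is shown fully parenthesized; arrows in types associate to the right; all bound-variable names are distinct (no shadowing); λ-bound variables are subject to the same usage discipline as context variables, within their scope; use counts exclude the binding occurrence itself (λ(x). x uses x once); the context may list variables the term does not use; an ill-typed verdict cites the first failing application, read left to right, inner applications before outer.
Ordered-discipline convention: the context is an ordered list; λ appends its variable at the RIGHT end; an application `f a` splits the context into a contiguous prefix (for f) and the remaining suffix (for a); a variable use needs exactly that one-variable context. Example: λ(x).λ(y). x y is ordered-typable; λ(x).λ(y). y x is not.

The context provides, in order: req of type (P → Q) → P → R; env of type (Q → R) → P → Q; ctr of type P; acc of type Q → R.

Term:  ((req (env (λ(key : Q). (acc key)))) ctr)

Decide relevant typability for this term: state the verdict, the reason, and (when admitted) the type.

yes — every one of req, env, ctr, acc, key appears; term : R
variable uses: req=1; env=1; ctr=1; acc=1; key [bound]=1
use order (left to right): req, env, acc, key, ctr
typing: ✓ — R
across the five disciplines: ordered ✗, linear ✓, affine ✓, relevant ✓, unrestricted ✓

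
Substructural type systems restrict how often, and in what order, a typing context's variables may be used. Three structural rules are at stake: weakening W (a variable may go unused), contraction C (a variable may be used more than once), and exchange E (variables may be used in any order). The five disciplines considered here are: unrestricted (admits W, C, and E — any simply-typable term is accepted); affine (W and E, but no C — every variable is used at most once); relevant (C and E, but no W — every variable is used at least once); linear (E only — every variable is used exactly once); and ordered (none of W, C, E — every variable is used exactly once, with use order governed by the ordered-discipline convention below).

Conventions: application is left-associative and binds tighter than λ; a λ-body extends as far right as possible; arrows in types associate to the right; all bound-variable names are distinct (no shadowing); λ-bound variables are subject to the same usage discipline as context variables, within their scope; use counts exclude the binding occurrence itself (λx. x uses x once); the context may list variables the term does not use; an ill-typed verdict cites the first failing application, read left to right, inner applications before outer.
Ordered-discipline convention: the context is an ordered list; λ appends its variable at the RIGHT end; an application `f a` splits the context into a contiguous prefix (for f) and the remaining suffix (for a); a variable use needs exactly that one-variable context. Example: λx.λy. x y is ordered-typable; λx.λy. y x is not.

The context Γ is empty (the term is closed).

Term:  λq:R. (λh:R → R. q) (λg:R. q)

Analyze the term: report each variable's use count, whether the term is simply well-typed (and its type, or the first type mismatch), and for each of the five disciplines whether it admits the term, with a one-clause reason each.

use counts: q (bound) ×2, h (bound) ×0, g (bound) ×0
order of uses: q, q
typing: well-typed — term : R → R
ordered: ✗, q ×2 used more than once (contraction); needs weakening: h, g unused
linear: ✗, q ×2 used more than once (contraction); needs weakening: h, g unused
affine: ✗, q ×2 used more than once (contraction)
relevant: ✗, needs weakening: h, g unused
unrestricted: ✓, type-checks (R → R) and nothing is barred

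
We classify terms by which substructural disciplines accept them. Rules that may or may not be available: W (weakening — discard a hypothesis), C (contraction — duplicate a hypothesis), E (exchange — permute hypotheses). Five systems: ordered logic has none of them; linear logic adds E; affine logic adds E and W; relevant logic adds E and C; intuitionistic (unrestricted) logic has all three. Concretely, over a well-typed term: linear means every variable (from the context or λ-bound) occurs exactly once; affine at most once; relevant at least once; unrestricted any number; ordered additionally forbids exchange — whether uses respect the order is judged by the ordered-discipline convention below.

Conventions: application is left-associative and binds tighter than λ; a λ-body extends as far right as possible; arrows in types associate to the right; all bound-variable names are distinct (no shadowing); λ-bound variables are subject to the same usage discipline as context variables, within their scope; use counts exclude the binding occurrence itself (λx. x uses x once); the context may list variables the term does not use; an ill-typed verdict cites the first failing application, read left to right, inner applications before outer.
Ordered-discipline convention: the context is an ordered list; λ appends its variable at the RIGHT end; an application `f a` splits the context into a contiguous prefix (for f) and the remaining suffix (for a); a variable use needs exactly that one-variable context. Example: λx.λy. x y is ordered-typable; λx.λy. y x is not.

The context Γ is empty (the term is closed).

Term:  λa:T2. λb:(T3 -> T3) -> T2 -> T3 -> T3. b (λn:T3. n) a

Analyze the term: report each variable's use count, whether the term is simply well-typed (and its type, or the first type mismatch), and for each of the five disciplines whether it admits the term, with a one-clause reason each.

variable uses: a (λ-bound): 1; b (λ-bound): 1; n (λ-bound): 1
left-to-right use order: b, n, a
typing: the term checks, with type T2 -> ((T3 -> T3) -> T2 -> T3 -> T3) -> T3 -> T3
ordered: ✗, no contiguous prefix/suffix split fits b, n, a
linear: ✓, a, b, n: one use apiece
affine: ✓, at most one use each (a, b, n)
relevant: ✓, every one of a, b, n appears
unrestricted: ✓, typability at T2 -> ((T3 -> T3) -> T2 -> T3 -> T3) -> T3 -> T3 is all that's needed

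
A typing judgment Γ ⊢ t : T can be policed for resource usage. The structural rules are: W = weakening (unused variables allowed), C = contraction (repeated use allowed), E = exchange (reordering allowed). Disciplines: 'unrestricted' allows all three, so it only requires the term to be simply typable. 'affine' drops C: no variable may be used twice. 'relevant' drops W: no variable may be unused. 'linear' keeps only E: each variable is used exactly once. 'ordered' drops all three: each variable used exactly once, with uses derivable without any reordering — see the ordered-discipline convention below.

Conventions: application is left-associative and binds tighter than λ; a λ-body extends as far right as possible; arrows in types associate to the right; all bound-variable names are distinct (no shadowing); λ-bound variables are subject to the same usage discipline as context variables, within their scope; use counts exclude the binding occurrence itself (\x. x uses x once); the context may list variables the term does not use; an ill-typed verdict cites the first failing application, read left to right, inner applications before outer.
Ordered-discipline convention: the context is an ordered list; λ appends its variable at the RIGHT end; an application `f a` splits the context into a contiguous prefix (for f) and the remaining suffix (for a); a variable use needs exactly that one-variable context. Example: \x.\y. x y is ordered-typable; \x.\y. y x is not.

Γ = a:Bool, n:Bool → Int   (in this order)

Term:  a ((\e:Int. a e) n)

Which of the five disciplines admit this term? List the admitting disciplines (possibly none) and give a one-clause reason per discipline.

accepted by: none
usage: a: 2; n: 1; e (λ-bound): 1
use order (left to right): a, a, e, n
typing: ill-typed: non-function type Bool applied to an argument
ordered ✗ (a type mismatch blocks all five)
linear ✗ (the type mismatch rejects it)
affine ✗ (not simply typable)
relevant ✗ (fails simple typing)
unrestricted ✗ (a type mismatch blocks all five)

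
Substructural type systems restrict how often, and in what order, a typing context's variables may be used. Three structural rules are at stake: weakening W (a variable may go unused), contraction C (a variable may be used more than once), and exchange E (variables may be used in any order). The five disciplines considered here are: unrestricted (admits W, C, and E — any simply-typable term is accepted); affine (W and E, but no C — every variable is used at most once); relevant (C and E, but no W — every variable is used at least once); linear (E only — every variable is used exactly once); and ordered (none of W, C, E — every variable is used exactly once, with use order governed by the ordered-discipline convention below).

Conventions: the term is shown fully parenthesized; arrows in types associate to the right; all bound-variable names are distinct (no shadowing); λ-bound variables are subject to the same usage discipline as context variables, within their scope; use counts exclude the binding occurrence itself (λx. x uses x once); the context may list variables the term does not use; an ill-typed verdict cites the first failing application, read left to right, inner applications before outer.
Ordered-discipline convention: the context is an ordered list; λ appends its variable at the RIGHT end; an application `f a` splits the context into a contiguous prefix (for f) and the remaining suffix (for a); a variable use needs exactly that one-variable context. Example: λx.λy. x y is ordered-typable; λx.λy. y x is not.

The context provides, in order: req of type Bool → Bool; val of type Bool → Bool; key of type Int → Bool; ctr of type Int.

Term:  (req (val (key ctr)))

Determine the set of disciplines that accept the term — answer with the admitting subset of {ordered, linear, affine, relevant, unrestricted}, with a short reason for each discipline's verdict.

admitting disciplines: ordered, linear, affine, relevant, unrestricted
use counts: req: 1; val: 1; key: 1; ctr: 1
left-to-right use order: req, val, key, ctr
typing: the term checks, with type Bool
ordered ✓ (req, val, key, ctr: once each, no exchange needed)
linear ✓ (each of req, val, key, ctr used exactly once)
affine ✓ (no duplicate uses among req, val, key, ctr)
relevant ✓ (req, val, key, ctr: all used, weakening unneeded)
unrestricted ✓ (type-checks (Bool) and nothing is barred)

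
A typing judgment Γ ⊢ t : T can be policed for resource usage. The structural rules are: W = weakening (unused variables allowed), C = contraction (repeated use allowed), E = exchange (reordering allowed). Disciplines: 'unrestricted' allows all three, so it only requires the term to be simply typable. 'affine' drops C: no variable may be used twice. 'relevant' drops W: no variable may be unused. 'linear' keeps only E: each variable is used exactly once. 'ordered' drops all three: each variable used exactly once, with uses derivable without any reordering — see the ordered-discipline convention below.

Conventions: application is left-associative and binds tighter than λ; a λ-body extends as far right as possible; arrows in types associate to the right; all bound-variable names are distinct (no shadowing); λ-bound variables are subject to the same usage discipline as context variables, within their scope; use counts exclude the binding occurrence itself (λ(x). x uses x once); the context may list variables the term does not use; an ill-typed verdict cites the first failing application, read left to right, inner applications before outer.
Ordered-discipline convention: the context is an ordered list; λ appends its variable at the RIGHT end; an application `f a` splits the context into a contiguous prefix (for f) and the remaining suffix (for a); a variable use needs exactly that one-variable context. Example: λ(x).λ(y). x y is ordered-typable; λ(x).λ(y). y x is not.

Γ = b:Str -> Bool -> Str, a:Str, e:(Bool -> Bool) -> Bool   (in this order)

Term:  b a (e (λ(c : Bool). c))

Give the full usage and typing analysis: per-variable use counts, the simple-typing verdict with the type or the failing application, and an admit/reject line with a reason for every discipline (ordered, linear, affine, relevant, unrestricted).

usage: b: 1×, a: 1×, e: 1×, c [bound]: 1×
order of uses: b, a, e, c
typing: well-typed at Str
ordered: ✓, single-use (b, a, e, c), ordered derivation ok
linear: ✓, exactly-once usage across b, a, e, c
affine: ✓, no duplicate uses among b, a, e, c
relevant: ✓, b, a, e, c: all used, weakening unneeded
unrestricted: ✓, well-typed at Str; no restrictions here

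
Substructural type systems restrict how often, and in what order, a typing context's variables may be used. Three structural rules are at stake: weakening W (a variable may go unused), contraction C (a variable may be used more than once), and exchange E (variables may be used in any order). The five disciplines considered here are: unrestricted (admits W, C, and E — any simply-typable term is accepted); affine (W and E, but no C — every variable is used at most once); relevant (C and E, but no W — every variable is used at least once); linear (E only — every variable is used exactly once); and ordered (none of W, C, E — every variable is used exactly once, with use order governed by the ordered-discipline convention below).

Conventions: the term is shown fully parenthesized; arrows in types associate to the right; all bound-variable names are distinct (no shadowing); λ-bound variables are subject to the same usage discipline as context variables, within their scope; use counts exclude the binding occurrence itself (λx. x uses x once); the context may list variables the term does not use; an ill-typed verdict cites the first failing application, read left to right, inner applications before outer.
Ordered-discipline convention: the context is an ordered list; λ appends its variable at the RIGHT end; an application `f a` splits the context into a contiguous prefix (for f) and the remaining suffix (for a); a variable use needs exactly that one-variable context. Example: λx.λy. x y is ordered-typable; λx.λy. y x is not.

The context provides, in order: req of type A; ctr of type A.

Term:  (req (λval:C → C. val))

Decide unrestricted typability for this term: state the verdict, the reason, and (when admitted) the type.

no — the type mismatch rejects it
usage: req: 1×, ctr: 0×, val [bound]: 1×
use order (left to right): req, val
typing: ill-typed: non-arrow in function slot: A
across the five disciplines: ordered ✗; linear ✗; affine ✗; relevant ✗; unrestricted ✗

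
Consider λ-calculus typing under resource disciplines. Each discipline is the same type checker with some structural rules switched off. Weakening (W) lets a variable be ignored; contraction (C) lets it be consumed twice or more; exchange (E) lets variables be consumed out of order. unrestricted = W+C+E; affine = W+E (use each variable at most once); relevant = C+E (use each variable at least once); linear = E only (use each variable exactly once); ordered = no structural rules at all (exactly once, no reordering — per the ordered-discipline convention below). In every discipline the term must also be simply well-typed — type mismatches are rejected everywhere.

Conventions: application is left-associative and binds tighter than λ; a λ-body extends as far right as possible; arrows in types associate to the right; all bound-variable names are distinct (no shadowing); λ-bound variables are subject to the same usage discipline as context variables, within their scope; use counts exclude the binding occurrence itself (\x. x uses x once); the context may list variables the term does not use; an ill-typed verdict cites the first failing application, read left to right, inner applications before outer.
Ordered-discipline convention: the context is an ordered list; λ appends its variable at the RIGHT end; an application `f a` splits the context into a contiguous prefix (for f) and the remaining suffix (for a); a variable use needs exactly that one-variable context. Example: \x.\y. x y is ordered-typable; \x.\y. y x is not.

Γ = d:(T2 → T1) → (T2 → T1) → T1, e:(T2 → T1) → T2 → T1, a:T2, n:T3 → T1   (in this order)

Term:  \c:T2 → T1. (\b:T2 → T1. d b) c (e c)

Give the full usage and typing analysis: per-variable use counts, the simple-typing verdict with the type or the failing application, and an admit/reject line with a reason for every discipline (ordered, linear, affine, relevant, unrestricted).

variable uses: d=1, e=1, a=0, n=0, c [bound]=2, b [bound]=1
left-to-right use order: d, b, c, e, c
typing: well-typed at (T2 → T1) → T1
ordered: ✗ — needs contraction — c ×2; needs weakening: a, n unused
linear: ✗ — needs contraction — c ×2; needs weakening: a, n unused
affine: ✗ — needs contraction — c ×2
relevant: ✗ — needs weakening: a, n unused
unrestricted: ✓ — well-typed at (T2 → T1) → T1; no restrictions here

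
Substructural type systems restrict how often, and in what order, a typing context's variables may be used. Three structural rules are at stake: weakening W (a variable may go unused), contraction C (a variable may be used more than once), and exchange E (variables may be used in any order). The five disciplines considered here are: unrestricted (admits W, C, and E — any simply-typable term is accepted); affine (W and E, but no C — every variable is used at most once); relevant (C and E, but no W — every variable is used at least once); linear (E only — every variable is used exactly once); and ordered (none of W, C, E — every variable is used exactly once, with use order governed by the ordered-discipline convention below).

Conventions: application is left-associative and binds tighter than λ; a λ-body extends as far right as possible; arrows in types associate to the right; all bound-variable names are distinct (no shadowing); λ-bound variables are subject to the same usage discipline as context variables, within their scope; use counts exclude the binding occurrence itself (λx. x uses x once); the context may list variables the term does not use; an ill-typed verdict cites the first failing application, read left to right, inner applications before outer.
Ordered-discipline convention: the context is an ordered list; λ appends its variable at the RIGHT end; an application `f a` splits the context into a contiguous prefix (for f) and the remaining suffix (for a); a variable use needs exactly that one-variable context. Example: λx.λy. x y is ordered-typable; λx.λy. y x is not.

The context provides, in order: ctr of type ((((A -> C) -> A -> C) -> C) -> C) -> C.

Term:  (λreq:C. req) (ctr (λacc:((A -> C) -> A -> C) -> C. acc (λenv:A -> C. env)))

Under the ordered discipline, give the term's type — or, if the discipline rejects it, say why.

term : C
variable uses: ctr ×1, req (bound) ×1, acc (bound) ×1, env (bound) ×1
left-to-right use order: req, ctr, acc, env
typing: the term checks, with type C
per-discipline verdicts: ordered ✓ | linear ✓ | affine ✓ | relevant ✓ | unrestricted ✓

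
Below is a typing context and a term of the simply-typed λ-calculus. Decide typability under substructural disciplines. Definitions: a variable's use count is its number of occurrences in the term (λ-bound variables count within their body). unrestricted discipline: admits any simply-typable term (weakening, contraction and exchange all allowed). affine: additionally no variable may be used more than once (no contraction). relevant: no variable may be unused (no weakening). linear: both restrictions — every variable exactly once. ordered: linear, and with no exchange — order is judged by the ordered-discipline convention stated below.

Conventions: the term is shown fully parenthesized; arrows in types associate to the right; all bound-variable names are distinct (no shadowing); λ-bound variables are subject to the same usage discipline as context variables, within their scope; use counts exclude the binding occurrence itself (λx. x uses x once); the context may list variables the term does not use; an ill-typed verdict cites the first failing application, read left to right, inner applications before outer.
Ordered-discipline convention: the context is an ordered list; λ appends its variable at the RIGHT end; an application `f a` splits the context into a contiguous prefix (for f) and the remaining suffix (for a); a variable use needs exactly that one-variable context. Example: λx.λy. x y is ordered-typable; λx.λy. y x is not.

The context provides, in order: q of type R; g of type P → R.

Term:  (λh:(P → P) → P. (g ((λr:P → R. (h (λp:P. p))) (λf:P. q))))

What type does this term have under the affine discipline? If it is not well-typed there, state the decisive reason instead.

term : ((P → P) → P) → R
use counts: q: 1; g: 1; h [bound]: 1; r [bound]: 0; p [bound]: 1; f [bound]: 0
left-to-right use order: g, h, p, q
typing: well-typed at ((P → P) → P) → R
all disciplines: ordered ✗; linear ✗; affine ✓; relevant ✗; unrestricted ✓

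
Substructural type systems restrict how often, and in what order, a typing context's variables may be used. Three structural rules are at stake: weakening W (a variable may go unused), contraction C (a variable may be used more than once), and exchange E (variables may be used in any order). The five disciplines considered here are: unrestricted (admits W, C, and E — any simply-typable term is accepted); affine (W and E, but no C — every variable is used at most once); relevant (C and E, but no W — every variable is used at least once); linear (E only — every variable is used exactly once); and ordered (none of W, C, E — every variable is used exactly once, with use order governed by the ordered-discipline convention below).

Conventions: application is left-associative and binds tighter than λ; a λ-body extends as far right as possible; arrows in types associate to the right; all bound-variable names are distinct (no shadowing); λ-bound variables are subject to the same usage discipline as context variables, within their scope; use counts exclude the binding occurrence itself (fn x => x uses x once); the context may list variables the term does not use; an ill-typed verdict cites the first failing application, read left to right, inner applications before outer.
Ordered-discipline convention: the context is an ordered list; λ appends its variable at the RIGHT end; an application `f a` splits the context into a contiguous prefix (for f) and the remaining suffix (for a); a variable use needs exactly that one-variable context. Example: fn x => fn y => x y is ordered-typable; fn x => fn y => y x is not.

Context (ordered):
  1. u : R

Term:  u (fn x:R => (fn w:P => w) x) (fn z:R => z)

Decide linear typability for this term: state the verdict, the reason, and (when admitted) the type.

no — the type mismatch rejects it
variable uses: u: 1×, x (bound): 1×, w (bound): 1×, z (bound): 1×
order of uses: u, w, x, z
typing: ill-typed: a function awaiting P gets R
all disciplines: ordered ✗ | linear ✗ | affine ✗ | relevant ✗ | unrestricted ✗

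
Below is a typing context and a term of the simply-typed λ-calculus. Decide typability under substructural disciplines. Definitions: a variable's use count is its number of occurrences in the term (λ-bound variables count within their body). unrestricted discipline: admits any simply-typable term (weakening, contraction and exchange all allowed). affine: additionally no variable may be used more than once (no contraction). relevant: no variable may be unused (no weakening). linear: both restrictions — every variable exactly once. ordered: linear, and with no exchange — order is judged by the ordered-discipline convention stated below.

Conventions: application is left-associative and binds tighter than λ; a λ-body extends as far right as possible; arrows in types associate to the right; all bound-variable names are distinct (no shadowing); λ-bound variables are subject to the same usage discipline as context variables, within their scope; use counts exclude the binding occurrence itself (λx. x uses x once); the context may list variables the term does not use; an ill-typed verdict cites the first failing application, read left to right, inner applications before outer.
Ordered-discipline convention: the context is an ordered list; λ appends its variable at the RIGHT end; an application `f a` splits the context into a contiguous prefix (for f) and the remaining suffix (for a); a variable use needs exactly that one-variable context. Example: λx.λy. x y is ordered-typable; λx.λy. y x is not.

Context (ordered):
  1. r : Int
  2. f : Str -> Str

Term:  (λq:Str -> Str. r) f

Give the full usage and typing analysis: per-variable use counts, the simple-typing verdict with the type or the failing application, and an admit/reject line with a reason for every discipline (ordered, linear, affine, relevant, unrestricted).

variable uses: r: 1×; f: 1×; q (bound): 0×
use order (left to right): r, f
typing: well-typed — term : Int
ordered ✗ (needs weakening: q unused)
linear ✗ (needs weakening: q unused)
affine ✓ (none of r, f, q used more than once)
relevant ✗ (needs weakening: q unused)
unrestricted ✓ (simply typable at Int; W, C, E all held)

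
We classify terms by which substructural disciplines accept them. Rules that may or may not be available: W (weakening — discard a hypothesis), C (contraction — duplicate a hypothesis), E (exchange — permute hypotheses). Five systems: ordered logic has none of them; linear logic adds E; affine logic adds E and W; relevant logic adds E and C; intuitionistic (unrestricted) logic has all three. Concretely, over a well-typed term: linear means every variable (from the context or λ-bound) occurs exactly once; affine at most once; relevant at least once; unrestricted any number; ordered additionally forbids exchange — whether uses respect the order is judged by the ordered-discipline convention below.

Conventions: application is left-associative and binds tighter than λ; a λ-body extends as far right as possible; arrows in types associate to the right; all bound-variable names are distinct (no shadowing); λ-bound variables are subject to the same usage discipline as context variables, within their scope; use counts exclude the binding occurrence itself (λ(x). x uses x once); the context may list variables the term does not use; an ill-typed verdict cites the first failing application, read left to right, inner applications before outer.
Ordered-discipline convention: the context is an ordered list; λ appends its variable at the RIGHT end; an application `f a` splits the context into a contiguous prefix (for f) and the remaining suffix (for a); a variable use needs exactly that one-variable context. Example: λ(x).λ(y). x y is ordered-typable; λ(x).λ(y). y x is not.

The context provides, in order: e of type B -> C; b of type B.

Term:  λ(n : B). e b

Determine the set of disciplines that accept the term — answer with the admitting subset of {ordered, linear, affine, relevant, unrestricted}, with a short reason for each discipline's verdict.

admitting disciplines: affine, unrestricted
counts: e: 1×, b: 1×, n (λ-bound): 0×
use order (left to right): e, b
typing: well-typed — term : B -> C
ordered: ✗, needs weakening: n unused
linear: ✗, needs weakening: n unused
affine: ✓, e, b, n: no repeats, contraction unneeded
relevant: ✗, needs weakening: n unused
unrestricted: ✓, simply typable at B -> C; W, C, E all held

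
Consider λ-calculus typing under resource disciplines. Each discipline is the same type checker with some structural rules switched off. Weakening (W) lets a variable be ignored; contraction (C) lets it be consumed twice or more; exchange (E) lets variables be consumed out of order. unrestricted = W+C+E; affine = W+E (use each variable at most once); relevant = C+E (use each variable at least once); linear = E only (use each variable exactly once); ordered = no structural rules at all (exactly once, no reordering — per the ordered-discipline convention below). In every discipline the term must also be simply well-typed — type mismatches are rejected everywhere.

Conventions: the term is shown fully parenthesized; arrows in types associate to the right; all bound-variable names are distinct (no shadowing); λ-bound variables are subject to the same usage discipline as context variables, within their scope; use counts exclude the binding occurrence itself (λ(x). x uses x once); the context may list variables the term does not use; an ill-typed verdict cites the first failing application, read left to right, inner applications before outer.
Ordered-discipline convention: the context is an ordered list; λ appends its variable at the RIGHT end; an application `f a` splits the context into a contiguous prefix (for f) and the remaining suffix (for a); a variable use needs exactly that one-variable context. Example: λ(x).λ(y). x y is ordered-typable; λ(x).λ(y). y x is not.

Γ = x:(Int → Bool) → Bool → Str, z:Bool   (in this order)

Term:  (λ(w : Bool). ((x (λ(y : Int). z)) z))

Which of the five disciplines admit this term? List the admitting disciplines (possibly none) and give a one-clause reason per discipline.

admitted in: unrestricted
use counts: x: 1×, z: 2×, w [bound]: 0×, y [bound]: 0×
left-to-right use order: x, z, z
typing: ✓ — Bool → Str
ordered: ✗ — uses contraction: z ×2; w, y never used (weakening)
linear: ✗ — uses contraction: z ×2; w, y never used (weakening)
affine: ✗ — uses contraction: z ×2
relevant: ✗ — w, y never used (weakening)
unrestricted: ✓ — type-checks (Bool → Str) and nothing is barred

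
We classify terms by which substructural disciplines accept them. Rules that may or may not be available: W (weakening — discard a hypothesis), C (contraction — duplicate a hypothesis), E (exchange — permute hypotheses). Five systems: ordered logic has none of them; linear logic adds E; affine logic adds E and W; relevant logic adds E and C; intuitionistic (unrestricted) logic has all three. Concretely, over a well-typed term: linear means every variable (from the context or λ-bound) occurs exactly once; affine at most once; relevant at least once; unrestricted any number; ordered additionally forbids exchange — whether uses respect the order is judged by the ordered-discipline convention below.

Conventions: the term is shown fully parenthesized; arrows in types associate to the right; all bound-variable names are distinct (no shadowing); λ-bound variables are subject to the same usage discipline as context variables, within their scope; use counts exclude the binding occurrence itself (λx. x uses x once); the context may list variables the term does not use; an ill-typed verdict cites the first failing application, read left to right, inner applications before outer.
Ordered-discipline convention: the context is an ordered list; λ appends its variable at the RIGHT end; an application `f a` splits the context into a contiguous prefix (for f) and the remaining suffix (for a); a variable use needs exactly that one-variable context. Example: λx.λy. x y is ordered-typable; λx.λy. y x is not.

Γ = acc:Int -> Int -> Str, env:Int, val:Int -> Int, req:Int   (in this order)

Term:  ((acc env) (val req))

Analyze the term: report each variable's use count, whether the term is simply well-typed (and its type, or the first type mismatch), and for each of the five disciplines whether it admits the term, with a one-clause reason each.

variable uses: acc: 1; env: 1; val: 1; req: 1
uses in reading order: acc, env, val, req
typing: the term checks, with type Str
ordered: ✓ — acc, env, val, req: once each, no exchange needed
linear: ✓ — each of acc, env, val, req used exactly once
affine: ✓ — none of acc, env, val, req used more than once
relevant: ✓ — none of acc, env, val, req goes unused
unrestricted: ✓ — type-checks (Str) and nothing is barred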